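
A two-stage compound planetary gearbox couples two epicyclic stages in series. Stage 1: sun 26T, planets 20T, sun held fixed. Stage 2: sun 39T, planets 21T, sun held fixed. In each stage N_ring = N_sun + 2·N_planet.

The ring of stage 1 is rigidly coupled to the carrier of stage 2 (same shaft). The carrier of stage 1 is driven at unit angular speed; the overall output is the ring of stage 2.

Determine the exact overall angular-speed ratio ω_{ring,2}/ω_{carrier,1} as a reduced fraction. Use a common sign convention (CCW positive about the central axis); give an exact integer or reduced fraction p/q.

Stage 1: N_ring = 26 + 2·20 = 66
Stage 1: 26(ω_s−ω_c) = −66(ω_r−ω_c),  ω_s=0, ω_c=1
Stage 1: ω_r = 1 − (26/66)(0−1) = 46/33
  ⇒ ω_r¹/ω_c¹ = 46/33
Stage 2: N_ring = 39 + 2·21 = 81
Stage 2: 39(ω_s−ω_c) = −81(ω_r−ω_c),  ω_s=0, ω_c=1
Stage 2: ω_r = 1 − (39/81)(0−1) = 40/27
  ⇒ ω_r²/ω_c² = 40/27
Coupling ω_c² = ω_r¹ ⇒ overall = 46/33 × 40/27 = 1840/891

1840/891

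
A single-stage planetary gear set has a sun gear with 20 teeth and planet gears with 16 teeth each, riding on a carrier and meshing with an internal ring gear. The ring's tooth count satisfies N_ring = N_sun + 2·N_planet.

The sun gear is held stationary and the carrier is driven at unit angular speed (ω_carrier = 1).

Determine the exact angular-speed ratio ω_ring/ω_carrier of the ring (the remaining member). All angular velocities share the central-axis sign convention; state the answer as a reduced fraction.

18/13

N_ring = 20 + 2·16 = 52
20(ω_s−ω_c) = −52(ω_r−ω_c),  ω_s=0, ω_c=1
ω_r = 1 − (20/52)(0−1) = 18/13
ω_r/ω_c = 18/13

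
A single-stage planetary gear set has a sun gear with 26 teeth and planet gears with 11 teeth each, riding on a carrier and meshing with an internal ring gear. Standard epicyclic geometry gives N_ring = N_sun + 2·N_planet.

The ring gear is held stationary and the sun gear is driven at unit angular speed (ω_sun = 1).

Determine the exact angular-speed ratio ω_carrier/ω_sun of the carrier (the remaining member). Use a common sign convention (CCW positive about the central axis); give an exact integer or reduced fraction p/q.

N_ring = 26 + 2·11 = 48
26(ω_s−ω_c) = −48(ω_r−ω_c),  ω_r=0, ω_s=1
26(1−ω_c) = −48(0−ω_c)  ⇒  74ω_c = 26  ⇒  ω_c = 13/37
ω_c/ω_s = 13/37

13/37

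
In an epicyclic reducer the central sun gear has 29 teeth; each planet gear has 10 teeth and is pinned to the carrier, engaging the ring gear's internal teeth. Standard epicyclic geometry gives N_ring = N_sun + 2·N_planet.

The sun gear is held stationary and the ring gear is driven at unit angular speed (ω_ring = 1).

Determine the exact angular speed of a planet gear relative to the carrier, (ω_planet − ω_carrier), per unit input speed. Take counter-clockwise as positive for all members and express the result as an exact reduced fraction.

1421/780

N_ring = 29 + 2·10 = 49
29(ω_s−ω_c) = −49(ω_r−ω_c),  ω_s=0, ω_r=1
29(0−ω_c) = −49(1−ω_c)  ⇒  78ω_c = 49  ⇒  ω_c = 49/78
sun–planet: 29·(0−49/78) = −10·(ω_p−ω_c)  ⇒  ω_p−ω_c = −(29/10)·(-49/78) = 1421/780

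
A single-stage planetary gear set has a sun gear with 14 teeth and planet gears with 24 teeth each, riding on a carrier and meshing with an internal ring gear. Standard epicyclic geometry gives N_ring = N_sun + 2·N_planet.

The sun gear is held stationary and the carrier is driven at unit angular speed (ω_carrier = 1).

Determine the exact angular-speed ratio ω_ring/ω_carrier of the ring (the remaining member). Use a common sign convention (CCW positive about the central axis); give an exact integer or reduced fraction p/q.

N_ring = 14 + 2·24 = 62
14(ω_s−ω_c) = −62(ω_r−ω_c),  ω_s=0, ω_c=1
ω_r = 1 − (14/62)(0−1) = 38/31
ω_r/ω_c = 38/31

38/31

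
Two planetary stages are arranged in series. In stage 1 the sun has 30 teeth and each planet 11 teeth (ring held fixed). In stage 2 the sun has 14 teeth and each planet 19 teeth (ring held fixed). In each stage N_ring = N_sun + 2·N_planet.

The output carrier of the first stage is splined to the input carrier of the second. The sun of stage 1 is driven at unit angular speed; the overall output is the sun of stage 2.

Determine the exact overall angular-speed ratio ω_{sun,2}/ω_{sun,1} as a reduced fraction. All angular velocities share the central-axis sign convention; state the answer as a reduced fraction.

Stage 1: N_ring = 30 + 2·11 = 52
Stage 1: 30(ω_s−ω_c) = −52(ω_r−ω_c),  ω_r=0, ω_s=1
Stage 1: 30(1−ω_c) = −52(0−ω_c)  ⇒  82ω_c = 30  ⇒  ω_c = 15/41
  ⇒ ω_c¹/ω_s¹ = 15/41
Stage 2: N_ring = 14 + 2·19 = 52
Stage 2: 14(ω_s−ω_c) = −52(ω_r−ω_c),  ω_r=0, ω_c=1
Stage 2: ω_s = 1 − (52/14)(0−1) = 33/7
  ⇒ ω_s²/ω_c² = 33/7
Coupling ω_c² = ω_c¹ ⇒ overall = 15/41 × 33/7 = 495/287

495/287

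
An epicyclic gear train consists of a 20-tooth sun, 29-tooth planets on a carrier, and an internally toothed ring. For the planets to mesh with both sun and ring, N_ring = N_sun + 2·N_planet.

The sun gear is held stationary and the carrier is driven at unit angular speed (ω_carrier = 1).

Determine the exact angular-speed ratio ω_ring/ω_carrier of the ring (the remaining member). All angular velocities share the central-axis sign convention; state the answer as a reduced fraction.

49/39

N_ring = 20 + 2·29 = 78
20(ω_s−ω_c) = −78(ω_r−ω_c),  ω_s=0, ω_c=1
ω_r = 1 − (20/78)(0−1) = 49/39
ω_r/ω_c = 49/39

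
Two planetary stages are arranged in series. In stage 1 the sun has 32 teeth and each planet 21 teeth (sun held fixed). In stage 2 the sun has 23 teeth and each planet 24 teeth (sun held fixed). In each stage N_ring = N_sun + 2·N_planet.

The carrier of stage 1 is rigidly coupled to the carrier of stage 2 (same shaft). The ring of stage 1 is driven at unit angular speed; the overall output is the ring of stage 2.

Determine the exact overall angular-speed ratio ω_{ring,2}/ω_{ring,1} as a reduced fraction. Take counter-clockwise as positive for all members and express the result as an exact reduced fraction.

Stage 1: N_ring = 32 + 2·21 = 74
Stage 1: 32(ω_s−ω_c) = −74(ω_r−ω_c),  ω_s=0, ω_r=1
Stage 1: 32(0−ω_c) = −74(1−ω_c)  ⇒  106ω_c = 74  ⇒  ω_c = 37/53
  ⇒ ω_c¹/ω_r¹ = 37/53
Stage 2: N_ring = 23 + 2·24 = 71
Stage 2: 23(ω_s−ω_c) = −71(ω_r−ω_c),  ω_s=0, ω_c=1
Stage 2: ω_r = 1 − (23/71)(0−1) = 94/71
  ⇒ ω_r²/ω_c² = 94/71
Coupling ω_c² = ω_c¹ ⇒ overall = 37/53 × 94/71 = 3478/3763

3478/3763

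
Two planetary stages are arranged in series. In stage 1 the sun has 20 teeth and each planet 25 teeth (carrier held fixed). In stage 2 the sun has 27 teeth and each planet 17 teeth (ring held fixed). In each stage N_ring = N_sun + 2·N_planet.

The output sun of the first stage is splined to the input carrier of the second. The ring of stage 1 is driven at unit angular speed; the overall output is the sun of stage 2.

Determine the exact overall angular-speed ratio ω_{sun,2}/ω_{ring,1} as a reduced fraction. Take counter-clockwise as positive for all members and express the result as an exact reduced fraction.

Stage 1: N_ring = 20 + 2·25 = 70
Stage 1: 20(ω_s−ω_c) = −70(ω_r−ω_c),  ω_c=0, ω_r=1
Stage 1: ω_s = 0 − (70/20)(1−0) = -7/2
  ⇒ ω_s¹/ω_r¹ = -7/2
Stage 2: N_ring = 27 + 2·17 = 61
Stage 2: 27(ω_s−ω_c) = −61(ω_r−ω_c),  ω_r=0, ω_c=1
Stage 2: ω_s = 1 − (61/27)(0−1) = 88/27
  ⇒ ω_s²/ω_c² = 88/27
Coupling ω_c² = ω_s¹ ⇒ overall = -7/2 × 88/27 = -308/27

-308/27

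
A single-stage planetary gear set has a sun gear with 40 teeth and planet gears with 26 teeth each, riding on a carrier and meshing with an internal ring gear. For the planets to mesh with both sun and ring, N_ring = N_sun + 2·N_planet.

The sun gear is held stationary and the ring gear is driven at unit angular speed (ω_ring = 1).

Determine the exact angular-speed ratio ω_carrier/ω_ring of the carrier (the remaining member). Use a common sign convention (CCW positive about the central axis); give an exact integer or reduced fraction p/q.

23/33

N_ring = 40 + 2·26 = 92
40(ω_s−ω_c) = −92(ω_r−ω_c),  ω_s=0, ω_r=1
40(0−ω_c) = −92(1−ω_c)  ⇒  132ω_c = 92  ⇒  ω_c = 23/33
ω_c/ω_r = 23/33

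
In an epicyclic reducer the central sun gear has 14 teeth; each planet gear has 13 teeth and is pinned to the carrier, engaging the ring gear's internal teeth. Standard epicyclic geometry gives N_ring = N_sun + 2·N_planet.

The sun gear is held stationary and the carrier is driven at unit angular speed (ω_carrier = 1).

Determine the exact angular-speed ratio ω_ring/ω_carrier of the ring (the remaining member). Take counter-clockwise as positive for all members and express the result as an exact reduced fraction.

N_ring = 14 + 2·13 = 40
14(ω_s−ω_c) = −40(ω_r−ω_c),  ω_s=0, ω_c=1
ω_r = 1 − (14/40)(0−1) = 27/20
ω_r/ω_c = 27/20

27/20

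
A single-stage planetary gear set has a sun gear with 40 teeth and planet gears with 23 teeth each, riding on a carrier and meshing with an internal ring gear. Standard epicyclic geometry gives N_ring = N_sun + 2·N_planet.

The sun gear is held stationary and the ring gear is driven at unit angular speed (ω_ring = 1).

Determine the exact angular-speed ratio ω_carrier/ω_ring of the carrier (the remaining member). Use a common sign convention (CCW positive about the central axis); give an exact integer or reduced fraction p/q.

N_ring = 40 + 2·23 = 86
40(ω_s−ω_c) = −86(ω_r−ω_c),  ω_s=0, ω_r=1
40(0−ω_c) = −86(1−ω_c)  ⇒  126ω_c = 86  ⇒  ω_c = 43/63
ω_c/ω_r = 43/63

43/63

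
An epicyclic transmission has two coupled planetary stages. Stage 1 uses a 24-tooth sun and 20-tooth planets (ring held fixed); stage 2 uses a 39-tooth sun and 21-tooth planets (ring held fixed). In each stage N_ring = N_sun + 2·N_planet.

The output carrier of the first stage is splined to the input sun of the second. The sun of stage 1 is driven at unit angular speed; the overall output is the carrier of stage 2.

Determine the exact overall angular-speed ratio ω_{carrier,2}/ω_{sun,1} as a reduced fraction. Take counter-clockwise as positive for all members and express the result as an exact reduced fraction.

Stage 1: N_ring = 24 + 2·20 = 64
Stage 1: 24(ω_s−ω_c) = −64(ω_r−ω_c),  ω_r=0, ω_s=1
Stage 1: 24(1−ω_c) = −64(0−ω_c)  ⇒  88ω_c = 24  ⇒  ω_c = 3/11
  ⇒ ω_c¹/ω_s¹ = 3/11
Stage 2: N_ring = 39 + 2·21 = 81
Stage 2: 39(ω_s−ω_c) = −81(ω_r−ω_c),  ω_r=0, ω_s=1
Stage 2: 39(1−ω_c) = −81(0−ω_c)  ⇒  120ω_c = 39  ⇒  ω_c = 13/40
  ⇒ ω_c²/ω_s² = 13/40
Coupling ω_s² = ω_c¹ ⇒ overall = 3/11 × 13/40 = 39/440

39/440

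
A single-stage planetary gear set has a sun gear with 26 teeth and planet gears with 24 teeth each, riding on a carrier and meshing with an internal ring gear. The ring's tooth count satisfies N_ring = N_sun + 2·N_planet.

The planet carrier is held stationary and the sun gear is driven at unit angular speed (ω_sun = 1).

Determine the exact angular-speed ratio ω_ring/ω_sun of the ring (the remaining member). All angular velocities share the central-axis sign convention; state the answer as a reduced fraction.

-13/37

N_ring = 26 + 2·24 = 74
26(ω_s−ω_c) = −74(ω_r−ω_c),  ω_c=0, ω_s=1
ω_r = 0 − (26/74)(1−0) = -13/37
ω_r/ω_s = -13/37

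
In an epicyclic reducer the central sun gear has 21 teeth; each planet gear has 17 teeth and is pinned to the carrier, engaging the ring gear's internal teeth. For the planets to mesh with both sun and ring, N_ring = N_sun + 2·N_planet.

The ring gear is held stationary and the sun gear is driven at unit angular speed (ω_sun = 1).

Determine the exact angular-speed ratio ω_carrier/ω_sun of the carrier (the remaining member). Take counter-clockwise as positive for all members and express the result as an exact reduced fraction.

N_ring = 21 + 2·17 = 55
21(ω_s−ω_c) = −55(ω_r−ω_c),  ω_r=0, ω_s=1
21(1−ω_c) = −55(0−ω_c)  ⇒  76ω_c = 21  ⇒  ω_c = 21/76
ω_c/ω_s = 21/76

21/76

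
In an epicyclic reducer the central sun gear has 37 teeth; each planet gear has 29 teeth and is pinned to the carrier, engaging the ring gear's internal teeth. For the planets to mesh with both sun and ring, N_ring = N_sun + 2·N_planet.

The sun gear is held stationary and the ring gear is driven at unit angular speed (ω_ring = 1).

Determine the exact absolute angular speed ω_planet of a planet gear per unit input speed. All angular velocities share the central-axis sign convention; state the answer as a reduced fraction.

N_ring = 37 + 2·29 = 95
37(ω_s−ω_c) = −95(ω_r−ω_c),  ω_s=0, ω_r=1
37(0−ω_c) = −95(1−ω_c)  ⇒  132ω_c = 95  ⇒  ω_c = 95/132
sun–planet: 37·(0−95/132) = −29·(ω_p−ω_c)  ⇒  ω_p−ω_c = −(37/29)·(-95/132) = 3515/3828
ω_p = 95/132 + 3515/3828 = 95/58

95/58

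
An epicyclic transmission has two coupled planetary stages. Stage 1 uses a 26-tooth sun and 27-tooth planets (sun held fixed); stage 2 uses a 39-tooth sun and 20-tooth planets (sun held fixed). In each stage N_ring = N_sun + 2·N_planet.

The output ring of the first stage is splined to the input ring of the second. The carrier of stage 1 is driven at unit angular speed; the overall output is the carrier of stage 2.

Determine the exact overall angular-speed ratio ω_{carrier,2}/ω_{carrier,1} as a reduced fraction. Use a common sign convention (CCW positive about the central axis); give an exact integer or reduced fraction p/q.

4187/4720

Stage 1: N_ring = 26 + 2·27 = 80
Stage 1: 26(ω_s−ω_c) = −80(ω_r−ω_c),  ω_s=0, ω_c=1
Stage 1: ω_r = 1 − (26/80)(0−1) = 53/40
  ⇒ ω_r¹/ω_c¹ = 53/40
Stage 2: N_ring = 39 + 2·20 = 79
Stage 2: 39(ω_s−ω_c) = −79(ω_r−ω_c),  ω_s=0, ω_r=1
Stage 2: 39(0−ω_c) = −79(1−ω_c)  ⇒  118ω_c = 79  ⇒  ω_c = 79/118
  ⇒ ω_c²/ω_r² = 79/118
Coupling ω_r² = ω_r¹ ⇒ overall = 53/40 × 79/118 = 4187/4720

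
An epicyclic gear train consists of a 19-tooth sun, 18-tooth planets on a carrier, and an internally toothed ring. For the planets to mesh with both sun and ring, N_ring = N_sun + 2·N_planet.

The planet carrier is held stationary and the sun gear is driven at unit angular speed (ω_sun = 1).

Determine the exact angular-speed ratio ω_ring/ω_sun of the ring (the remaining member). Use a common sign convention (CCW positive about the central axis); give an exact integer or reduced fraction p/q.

N_ring = 19 + 2·18 = 55
19(ω_s−ω_c) = −55(ω_r−ω_c),  ω_c=0, ω_s=1
ω_r = 0 − (19/55)(1−0) = -19/55
ω_r/ω_s = -19/55

-19/55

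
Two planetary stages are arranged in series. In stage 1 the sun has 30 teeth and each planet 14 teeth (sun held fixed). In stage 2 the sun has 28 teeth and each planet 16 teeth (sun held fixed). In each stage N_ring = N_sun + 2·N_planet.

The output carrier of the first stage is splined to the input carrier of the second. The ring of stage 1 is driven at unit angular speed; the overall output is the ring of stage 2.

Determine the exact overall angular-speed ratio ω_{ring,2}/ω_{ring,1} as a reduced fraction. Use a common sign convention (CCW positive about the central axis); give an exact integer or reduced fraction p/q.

29/30

Stage 1: N_ring = 30 + 2·14 = 58
Stage 1: 30(ω_s−ω_c) = −58(ω_r−ω_c),  ω_s=0, ω_r=1
Stage 1: 30(0−ω_c) = −58(1−ω_c)  ⇒  88ω_c = 58  ⇒  ω_c = 29/44
  ⇒ ω_c¹/ω_r¹ = 29/44
Stage 2: N_ring = 28 + 2·16 = 60
Stage 2: 28(ω_s−ω_c) = −60(ω_r−ω_c),  ω_s=0, ω_c=1
Stage 2: ω_r = 1 − (28/60)(0−1) = 22/15
  ⇒ ω_r²/ω_c² = 22/15
Coupling ω_c² = ω_c¹ ⇒ overall = 29/44 × 22/15 = 29/30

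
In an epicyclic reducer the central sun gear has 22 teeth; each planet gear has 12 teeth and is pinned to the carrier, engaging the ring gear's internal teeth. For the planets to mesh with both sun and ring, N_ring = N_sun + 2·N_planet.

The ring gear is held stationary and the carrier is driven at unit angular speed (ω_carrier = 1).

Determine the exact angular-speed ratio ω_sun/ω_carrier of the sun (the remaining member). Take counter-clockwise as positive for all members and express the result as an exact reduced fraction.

N_ring = 22 + 2·12 = 46
22(ω_s−ω_c) = −46(ω_r−ω_c),  ω_r=0, ω_c=1
ω_s = 1 − (46/22)(0−1) = 34/11
ω_s/ω_c = 34/11

34/11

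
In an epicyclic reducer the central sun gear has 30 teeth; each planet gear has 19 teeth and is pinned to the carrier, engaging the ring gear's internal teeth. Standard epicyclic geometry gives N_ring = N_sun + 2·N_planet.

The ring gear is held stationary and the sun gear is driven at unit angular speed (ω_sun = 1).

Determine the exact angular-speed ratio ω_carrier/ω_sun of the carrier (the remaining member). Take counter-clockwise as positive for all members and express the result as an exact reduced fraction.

15/49

N_ring = 30 + 2·19 = 68
30(ω_s−ω_c) = −68(ω_r−ω_c),  ω_r=0, ω_s=1
30(1−ω_c) = −68(0−ω_c)  ⇒  98ω_c = 30  ⇒  ω_c = 15/49
ω_c/ω_s = 15/49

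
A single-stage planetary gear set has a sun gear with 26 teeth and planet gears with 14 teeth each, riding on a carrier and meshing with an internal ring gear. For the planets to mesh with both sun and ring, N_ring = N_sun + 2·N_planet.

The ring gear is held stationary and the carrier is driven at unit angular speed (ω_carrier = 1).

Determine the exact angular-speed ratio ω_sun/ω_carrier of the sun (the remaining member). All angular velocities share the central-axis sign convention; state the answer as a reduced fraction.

N_ring = 26 + 2·14 = 54
26(ω_s−ω_c) = −54(ω_r−ω_c),  ω_r=0, ω_c=1
ω_s = 1 − (54/26)(0−1) = 40/13
ω_s/ω_c = 40/13

40/13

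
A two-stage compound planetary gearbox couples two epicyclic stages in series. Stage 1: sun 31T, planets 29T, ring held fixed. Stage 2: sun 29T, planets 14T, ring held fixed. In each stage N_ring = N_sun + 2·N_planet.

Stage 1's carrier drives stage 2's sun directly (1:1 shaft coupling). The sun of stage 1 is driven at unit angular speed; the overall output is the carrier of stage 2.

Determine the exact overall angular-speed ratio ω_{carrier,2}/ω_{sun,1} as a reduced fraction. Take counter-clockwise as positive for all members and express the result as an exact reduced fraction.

899/10320

Stage 1: N_ring = 31 + 2·29 = 89
Stage 1: 31(ω_s−ω_c) = −89(ω_r−ω_c),  ω_r=0, ω_s=1
Stage 1: 31(1−ω_c) = −89(0−ω_c)  ⇒  120ω_c = 31  ⇒  ω_c = 31/120
  ⇒ ω_c¹/ω_s¹ = 31/120
Stage 2: N_ring = 29 + 2·14 = 57
Stage 2: 29(ω_s−ω_c) = −57(ω_r−ω_c),  ω_r=0, ω_s=1
Stage 2: 29(1−ω_c) = −57(0−ω_c)  ⇒  86ω_c = 29  ⇒  ω_c = 29/86
  ⇒ ω_c²/ω_s² = 29/86
Coupling ω_s² = ω_c¹ ⇒ overall = 31/120 × 29/86 = 899/10320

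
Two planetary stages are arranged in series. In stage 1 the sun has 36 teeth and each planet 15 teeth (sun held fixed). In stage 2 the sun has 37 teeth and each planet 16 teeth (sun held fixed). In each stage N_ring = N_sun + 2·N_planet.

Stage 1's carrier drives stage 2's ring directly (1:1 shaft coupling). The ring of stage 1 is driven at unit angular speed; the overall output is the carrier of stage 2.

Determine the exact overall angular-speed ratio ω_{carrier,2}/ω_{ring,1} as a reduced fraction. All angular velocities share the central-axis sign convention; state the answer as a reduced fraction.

Stage 1: N_ring = 36 + 2·15 = 66
Stage 1: 36(ω_s−ω_c) = −66(ω_r−ω_c),  ω_s=0, ω_r=1
Stage 1: 36(0−ω_c) = −66(1−ω_c)  ⇒  102ω_c = 66  ⇒  ω_c = 11/17
  ⇒ ω_c¹/ω_r¹ = 11/17
Stage 2: N_ring = 37 + 2·16 = 69
Stage 2: 37(ω_s−ω_c) = −69(ω_r−ω_c),  ω_s=0, ω_r=1
Stage 2: 37(0−ω_c) = −69(1−ω_c)  ⇒  106ω_c = 69  ⇒  ω_c = 69/106
  ⇒ ω_c²/ω_r² = 69/106
Coupling ω_r² = ω_c¹ ⇒ overall = 11/17 × 69/106 = 759/1802

759/1802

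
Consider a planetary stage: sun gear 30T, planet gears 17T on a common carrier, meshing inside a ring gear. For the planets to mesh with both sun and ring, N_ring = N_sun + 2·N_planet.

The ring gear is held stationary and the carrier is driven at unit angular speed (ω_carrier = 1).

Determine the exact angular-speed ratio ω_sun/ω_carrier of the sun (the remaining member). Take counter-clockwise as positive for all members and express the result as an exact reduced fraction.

47/15

N_ring = 30 + 2·17 = 64
30(ω_s−ω_c) = −64(ω_r−ω_c),  ω_r=0, ω_c=1
ω_s = 1 − (64/30)(0−1) = 47/15
ω_s/ω_c = 47/15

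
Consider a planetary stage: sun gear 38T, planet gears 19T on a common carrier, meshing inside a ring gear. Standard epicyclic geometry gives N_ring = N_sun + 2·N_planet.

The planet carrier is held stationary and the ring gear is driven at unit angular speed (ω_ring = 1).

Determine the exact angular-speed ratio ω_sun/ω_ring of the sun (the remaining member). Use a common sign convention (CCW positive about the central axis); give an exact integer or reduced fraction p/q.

N_ring = 38 + 2·19 = 76
38(ω_s−ω_c) = −76(ω_r−ω_c),  ω_c=0, ω_r=1
ω_s = 0 − (76/38)(1−0) = -2
ω_s/ω_r = -2

-2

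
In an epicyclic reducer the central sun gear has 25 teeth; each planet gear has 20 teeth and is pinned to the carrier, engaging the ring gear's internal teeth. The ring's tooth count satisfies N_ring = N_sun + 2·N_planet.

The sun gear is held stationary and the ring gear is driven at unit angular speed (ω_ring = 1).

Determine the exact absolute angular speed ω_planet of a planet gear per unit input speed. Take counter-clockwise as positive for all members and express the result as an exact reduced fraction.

13/8

N_ring = 25 + 2·20 = 65
25(ω_s−ω_c) = −65(ω_r−ω_c),  ω_s=0, ω_r=1
25(0−ω_c) = −65(1−ω_c)  ⇒  90ω_c = 65  ⇒  ω_c = 13/18
sun–planet: 25·(0−13/18) = −20·(ω_p−ω_c)  ⇒  ω_p−ω_c = −(25/20)·(-13/18) = 65/72
ω_p = 13/18 + 65/72 = 13/8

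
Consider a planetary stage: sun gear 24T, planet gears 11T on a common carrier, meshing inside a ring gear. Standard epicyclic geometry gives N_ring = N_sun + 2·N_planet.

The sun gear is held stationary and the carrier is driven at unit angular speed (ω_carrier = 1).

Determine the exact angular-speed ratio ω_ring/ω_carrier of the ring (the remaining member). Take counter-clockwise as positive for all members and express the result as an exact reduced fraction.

N_ring = 24 + 2·11 = 46
24(ω_s−ω_c) = −46(ω_r−ω_c),  ω_s=0, ω_c=1
ω_r = 1 − (24/46)(0−1) = 35/23
ω_r/ω_c = 35/23

35/23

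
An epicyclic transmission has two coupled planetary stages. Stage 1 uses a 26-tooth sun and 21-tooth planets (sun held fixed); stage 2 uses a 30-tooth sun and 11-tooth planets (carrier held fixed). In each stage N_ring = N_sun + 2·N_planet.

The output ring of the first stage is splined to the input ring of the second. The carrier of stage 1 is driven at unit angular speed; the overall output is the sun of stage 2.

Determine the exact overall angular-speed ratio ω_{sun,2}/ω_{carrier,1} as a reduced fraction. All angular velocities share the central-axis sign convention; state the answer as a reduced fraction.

Stage 1: N_ring = 26 + 2·21 = 68
Stage 1: 26(ω_s−ω_c) = −68(ω_r−ω_c),  ω_s=0, ω_c=1
Stage 1: ω_r = 1 − (26/68)(0−1) = 47/34
  ⇒ ω_r¹/ω_c¹ = 47/34
Stage 2: N_ring = 30 + 2·11 = 52
Stage 2: 30(ω_s−ω_c) = −52(ω_r−ω_c),  ω_c=0, ω_r=1
Stage 2: ω_s = 0 − (52/30)(1−0) = -26/15
  ⇒ ω_s²/ω_r² = -26/15
Coupling ω_r² = ω_r¹ ⇒ overall = 47/34 × -26/15 = -611/255

-611/255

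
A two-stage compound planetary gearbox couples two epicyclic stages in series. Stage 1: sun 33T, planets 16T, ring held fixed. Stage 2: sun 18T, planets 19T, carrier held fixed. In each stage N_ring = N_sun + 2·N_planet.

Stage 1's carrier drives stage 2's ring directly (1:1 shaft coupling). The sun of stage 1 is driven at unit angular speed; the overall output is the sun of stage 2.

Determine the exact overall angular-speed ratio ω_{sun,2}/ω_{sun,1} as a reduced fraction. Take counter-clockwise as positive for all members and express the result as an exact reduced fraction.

Stage 1: N_ring = 33 + 2·16 = 65
Stage 1: 33(ω_s−ω_c) = −65(ω_r−ω_c),  ω_r=0, ω_s=1
Stage 1: 33(1−ω_c) = −65(0−ω_c)  ⇒  98ω_c = 33  ⇒  ω_c = 33/98
  ⇒ ω_c¹/ω_s¹ = 33/98
Stage 2: N_ring = 18 + 2·19 = 56
Stage 2: 18(ω_s−ω_c) = −56(ω_r−ω_c),  ω_c=0, ω_r=1
Stage 2: ω_s = 0 − (56/18)(1−0) = -28/9
  ⇒ ω_s²/ω_r² = -28/9
Coupling ω_r² = ω_c¹ ⇒ overall = 33/98 × -28/9 = -22/21

-22/21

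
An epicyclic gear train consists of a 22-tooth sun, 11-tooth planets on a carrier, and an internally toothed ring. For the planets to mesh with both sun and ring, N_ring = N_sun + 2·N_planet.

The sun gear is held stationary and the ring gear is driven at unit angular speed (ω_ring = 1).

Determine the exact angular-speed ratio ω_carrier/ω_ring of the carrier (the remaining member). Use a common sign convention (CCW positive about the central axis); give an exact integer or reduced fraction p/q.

N_ring = 22 + 2·11 = 44
22(ω_s−ω_c) = −44(ω_r−ω_c),  ω_s=0, ω_r=1
22(0−ω_c) = −44(1−ω_c)  ⇒  66ω_c = 44  ⇒  ω_c = 2/3
ω_c/ω_r = 2/3

2/3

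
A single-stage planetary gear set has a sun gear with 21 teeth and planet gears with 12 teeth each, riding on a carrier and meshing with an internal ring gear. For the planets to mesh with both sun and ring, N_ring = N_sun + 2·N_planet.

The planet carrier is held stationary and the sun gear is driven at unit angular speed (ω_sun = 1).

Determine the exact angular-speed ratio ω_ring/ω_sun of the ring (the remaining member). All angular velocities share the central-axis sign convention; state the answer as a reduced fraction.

N_ring = 21 + 2·12 = 45
21(ω_s−ω_c) = −45(ω_r−ω_c),  ω_c=0, ω_s=1
ω_r = 0 − (21/45)(1−0) = -7/15
ω_r/ω_s = -7/15

-7/15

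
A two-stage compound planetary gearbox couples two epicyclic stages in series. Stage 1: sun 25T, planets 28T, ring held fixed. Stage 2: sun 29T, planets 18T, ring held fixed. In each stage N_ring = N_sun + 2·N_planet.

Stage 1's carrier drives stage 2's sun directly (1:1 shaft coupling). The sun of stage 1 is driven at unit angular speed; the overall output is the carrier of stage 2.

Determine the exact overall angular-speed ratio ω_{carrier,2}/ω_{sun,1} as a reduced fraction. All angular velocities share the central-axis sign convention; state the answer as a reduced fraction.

Stage 1: N_ring = 25 + 2·28 = 81
Stage 1: 25(ω_s−ω_c) = −81(ω_r−ω_c),  ω_r=0, ω_s=1
Stage 1: 25(1−ω_c) = −81(0−ω_c)  ⇒  106ω_c = 25  ⇒  ω_c = 25/106
  ⇒ ω_c¹/ω_s¹ = 25/106
Stage 2: N_ring = 29 + 2·18 = 65
Stage 2: 29(ω_s−ω_c) = −65(ω_r−ω_c),  ω_r=0, ω_s=1
Stage 2: 29(1−ω_c) = −65(0−ω_c)  ⇒  94ω_c = 29  ⇒  ω_c = 29/94
  ⇒ ω_c²/ω_s² = 29/94
Coupling ω_s² = ω_c¹ ⇒ overall = 25/106 × 29/94 = 725/9964

725/9964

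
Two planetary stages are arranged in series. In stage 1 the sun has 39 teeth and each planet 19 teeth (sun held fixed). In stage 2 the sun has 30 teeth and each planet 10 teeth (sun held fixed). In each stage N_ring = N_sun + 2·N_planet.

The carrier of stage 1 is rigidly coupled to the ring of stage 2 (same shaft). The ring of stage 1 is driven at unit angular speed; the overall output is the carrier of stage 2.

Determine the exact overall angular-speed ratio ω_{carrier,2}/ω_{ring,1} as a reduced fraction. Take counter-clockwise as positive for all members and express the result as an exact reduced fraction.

385/928

Stage 1: N_ring = 39 + 2·19 = 77
Stage 1: 39(ω_s−ω_c) = −77(ω_r−ω_c),  ω_s=0, ω_r=1
Stage 1: 39(0−ω_c) = −77(1−ω_c)  ⇒  116ω_c = 77  ⇒  ω_c = 77/116
  ⇒ ω_c¹/ω_r¹ = 77/116
Stage 2: N_ring = 30 + 2·10 = 50
Stage 2: 30(ω_s−ω_c) = −50(ω_r−ω_c),  ω_s=0, ω_r=1
Stage 2: 30(0−ω_c) = −50(1−ω_c)  ⇒  80ω_c = 50  ⇒  ω_c = 5/8
  ⇒ ω_c²/ω_r² = 5/8
Coupling ω_r² = ω_c¹ ⇒ overall = 77/116 × 5/8 = 385/928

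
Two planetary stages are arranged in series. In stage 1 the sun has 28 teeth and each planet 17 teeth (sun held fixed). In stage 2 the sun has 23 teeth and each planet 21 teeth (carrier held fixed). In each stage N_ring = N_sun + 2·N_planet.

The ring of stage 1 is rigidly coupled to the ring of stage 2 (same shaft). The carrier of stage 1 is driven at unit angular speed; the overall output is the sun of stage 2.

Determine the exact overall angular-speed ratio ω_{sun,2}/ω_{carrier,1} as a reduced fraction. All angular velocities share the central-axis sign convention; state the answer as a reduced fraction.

-2925/713

Stage 1: N_ring = 28 + 2·17 = 62
Stage 1: 28(ω_s−ω_c) = −62(ω_r−ω_c),  ω_s=0, ω_c=1
Stage 1: ω_r = 1 − (28/62)(0−1) = 45/31
  ⇒ ω_r¹/ω_c¹ = 45/31
Stage 2: N_ring = 23 + 2·21 = 65
Stage 2: 23(ω_s−ω_c) = −65(ω_r−ω_c),  ω_c=0, ω_r=1
Stage 2: ω_s = 0 − (65/23)(1−0) = -65/23
  ⇒ ω_s²/ω_r² = -65/23
Coupling ω_r² = ω_r¹ ⇒ overall = 45/31 × -65/23 = -2925/713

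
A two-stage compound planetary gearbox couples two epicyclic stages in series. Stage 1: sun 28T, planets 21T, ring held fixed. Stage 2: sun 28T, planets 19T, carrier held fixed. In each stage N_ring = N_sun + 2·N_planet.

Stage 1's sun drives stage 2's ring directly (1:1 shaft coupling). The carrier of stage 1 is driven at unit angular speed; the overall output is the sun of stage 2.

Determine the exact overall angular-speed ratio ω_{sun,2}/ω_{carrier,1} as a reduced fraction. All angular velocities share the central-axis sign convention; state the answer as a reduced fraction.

-33/4

Stage 1: N_ring = 28 + 2·21 = 70
Stage 1: 28(ω_s−ω_c) = −70(ω_r−ω_c),  ω_r=0, ω_c=1
Stage 1: ω_s = 1 − (70/28)(0−1) = 7/2
  ⇒ ω_s¹/ω_c¹ = 7/2
Stage 2: N_ring = 28 + 2·19 = 66
Stage 2: 28(ω_s−ω_c) = −66(ω_r−ω_c),  ω_c=0, ω_r=1
Stage 2: ω_s = 0 − (66/28)(1−0) = -33/14
  ⇒ ω_s²/ω_r² = -33/14
Coupling ω_r² = ω_s¹ ⇒ overall = 7/2 × -33/14 = -33/4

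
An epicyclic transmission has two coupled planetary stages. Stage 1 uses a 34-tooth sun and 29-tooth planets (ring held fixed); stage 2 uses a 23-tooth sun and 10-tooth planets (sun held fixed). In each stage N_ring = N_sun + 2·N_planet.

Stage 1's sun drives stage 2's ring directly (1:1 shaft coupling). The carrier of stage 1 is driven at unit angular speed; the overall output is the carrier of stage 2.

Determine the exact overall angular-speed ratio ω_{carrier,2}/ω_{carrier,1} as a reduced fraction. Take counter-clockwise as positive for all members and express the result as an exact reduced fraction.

903/374

Stage 1: N_ring = 34 + 2·29 = 92
Stage 1: 34(ω_s−ω_c) = −92(ω_r−ω_c),  ω_r=0, ω_c=1
Stage 1: ω_s = 1 − (92/34)(0−1) = 63/17
  ⇒ ω_s¹/ω_c¹ = 63/17
Stage 2: N_ring = 23 + 2·10 = 43
Stage 2: 23(ω_s−ω_c) = −43(ω_r−ω_c),  ω_s=0, ω_r=1
Stage 2: 23(0−ω_c) = −43(1−ω_c)  ⇒  66ω_c = 43  ⇒  ω_c = 43/66
  ⇒ ω_c²/ω_r² = 43/66
Coupling ω_r² = ω_s¹ ⇒ overall = 63/17 × 43/66 = 903/374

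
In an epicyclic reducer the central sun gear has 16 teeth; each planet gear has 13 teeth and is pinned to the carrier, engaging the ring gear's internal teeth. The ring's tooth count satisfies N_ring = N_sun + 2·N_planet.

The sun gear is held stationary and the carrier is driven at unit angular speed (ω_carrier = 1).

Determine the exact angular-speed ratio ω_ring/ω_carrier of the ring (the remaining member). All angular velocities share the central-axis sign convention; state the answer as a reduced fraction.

N_ring = 16 + 2·13 = 42
16(ω_s−ω_c) = −42(ω_r−ω_c),  ω_s=0, ω_c=1
ω_r = 1 − (16/42)(0−1) = 29/21
ω_r/ω_c = 29/21

29/21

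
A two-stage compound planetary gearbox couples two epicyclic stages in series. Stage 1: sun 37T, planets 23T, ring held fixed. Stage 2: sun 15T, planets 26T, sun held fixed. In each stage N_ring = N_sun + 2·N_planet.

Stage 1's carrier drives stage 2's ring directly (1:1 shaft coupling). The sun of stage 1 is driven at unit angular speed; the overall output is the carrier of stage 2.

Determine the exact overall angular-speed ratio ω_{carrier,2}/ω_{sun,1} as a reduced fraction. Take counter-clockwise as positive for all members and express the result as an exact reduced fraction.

2479/9840

Stage 1: N_ring = 37 + 2·23 = 83
Stage 1: 37(ω_s−ω_c) = −83(ω_r−ω_c),  ω_r=0, ω_s=1
Stage 1: 37(1−ω_c) = −83(0−ω_c)  ⇒  120ω_c = 37  ⇒  ω_c = 37/120
  ⇒ ω_c¹/ω_s¹ = 37/120
Stage 2: N_ring = 15 + 2·26 = 67
Stage 2: 15(ω_s−ω_c) = −67(ω_r−ω_c),  ω_s=0, ω_r=1
Stage 2: 15(0−ω_c) = −67(1−ω_c)  ⇒  82ω_c = 67  ⇒  ω_c = 67/82
  ⇒ ω_c²/ω_r² = 67/82
Coupling ω_r² = ω_c¹ ⇒ overall = 37/120 × 67/82 = 2479/9840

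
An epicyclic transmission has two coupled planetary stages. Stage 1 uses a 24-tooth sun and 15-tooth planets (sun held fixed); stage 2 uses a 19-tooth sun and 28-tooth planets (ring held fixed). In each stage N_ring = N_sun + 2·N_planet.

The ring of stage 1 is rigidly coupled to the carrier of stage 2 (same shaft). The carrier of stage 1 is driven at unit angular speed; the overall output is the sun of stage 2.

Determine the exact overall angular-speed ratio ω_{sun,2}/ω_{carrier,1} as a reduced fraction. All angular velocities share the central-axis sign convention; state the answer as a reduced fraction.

Stage 1: N_ring = 24 + 2·15 = 54
Stage 1: 24(ω_s−ω_c) = −54(ω_r−ω_c),  ω_s=0, ω_c=1
Stage 1: ω_r = 1 − (24/54)(0−1) = 13/9
  ⇒ ω_r¹/ω_c¹ = 13/9
Stage 2: N_ring = 19 + 2·28 = 75
Stage 2: 19(ω_s−ω_c) = −75(ω_r−ω_c),  ω_r=0, ω_c=1
Stage 2: ω_s = 1 − (75/19)(0−1) = 94/19
  ⇒ ω_s²/ω_c² = 94/19
Coupling ω_c² = ω_r¹ ⇒ overall = 13/9 × 94/19 = 1222/171

1222/171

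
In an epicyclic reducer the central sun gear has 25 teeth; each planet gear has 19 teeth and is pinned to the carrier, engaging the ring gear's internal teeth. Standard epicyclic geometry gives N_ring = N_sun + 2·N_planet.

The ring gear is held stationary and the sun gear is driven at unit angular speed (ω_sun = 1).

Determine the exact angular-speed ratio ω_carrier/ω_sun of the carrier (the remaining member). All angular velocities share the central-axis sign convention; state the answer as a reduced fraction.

N_ring = 25 + 2·19 = 63
25(ω_s−ω_c) = −63(ω_r−ω_c),  ω_r=0, ω_s=1
25(1−ω_c) = −63(0−ω_c)  ⇒  88ω_c = 25  ⇒  ω_c = 25/88
ω_c/ω_s = 25/88

25/88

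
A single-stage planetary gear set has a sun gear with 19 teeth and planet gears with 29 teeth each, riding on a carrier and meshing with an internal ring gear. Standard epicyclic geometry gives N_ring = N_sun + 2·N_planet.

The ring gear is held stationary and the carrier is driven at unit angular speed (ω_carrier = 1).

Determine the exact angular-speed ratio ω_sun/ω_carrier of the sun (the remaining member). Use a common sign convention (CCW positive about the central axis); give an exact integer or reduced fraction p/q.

N_ring = 19 + 2·29 = 77
19(ω_s−ω_c) = −77(ω_r−ω_c),  ω_r=0, ω_c=1
ω_s = 1 − (77/19)(0−1) = 96/19
ω_s/ω_c = 96/19

96/19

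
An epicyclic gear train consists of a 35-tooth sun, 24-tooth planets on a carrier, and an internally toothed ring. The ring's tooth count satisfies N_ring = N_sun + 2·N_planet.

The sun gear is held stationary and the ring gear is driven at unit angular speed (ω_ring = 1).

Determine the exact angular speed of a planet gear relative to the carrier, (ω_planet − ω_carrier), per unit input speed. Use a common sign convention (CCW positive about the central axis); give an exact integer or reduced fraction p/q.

2905/2832

N_ring = 35 + 2·24 = 83
35(ω_s−ω_c) = −83(ω_r−ω_c),  ω_s=0, ω_r=1
35(0−ω_c) = −83(1−ω_c)  ⇒  118ω_c = 83  ⇒  ω_c = 83/118
sun–planet: 35·(0−83/118) = −24·(ω_p−ω_c)  ⇒  ω_p−ω_c = −(35/24)·(-83/118) = 2905/2832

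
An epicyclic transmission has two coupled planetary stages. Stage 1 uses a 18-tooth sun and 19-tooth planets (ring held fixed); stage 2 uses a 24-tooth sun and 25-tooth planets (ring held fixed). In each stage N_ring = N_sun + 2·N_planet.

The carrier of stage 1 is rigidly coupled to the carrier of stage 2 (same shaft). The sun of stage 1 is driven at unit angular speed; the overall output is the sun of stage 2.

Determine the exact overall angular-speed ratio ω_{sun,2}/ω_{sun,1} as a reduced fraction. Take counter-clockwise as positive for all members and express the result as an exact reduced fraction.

Stage 1: N_ring = 18 + 2·19 = 56
Stage 1: 18(ω_s−ω_c) = −56(ω_r−ω_c),  ω_r=0, ω_s=1
Stage 1: 18(1−ω_c) = −56(0−ω_c)  ⇒  74ω_c = 18  ⇒  ω_c = 9/37
  ⇒ ω_c¹/ω_s¹ = 9/37
Stage 2: N_ring = 24 + 2·25 = 74
Stage 2: 24(ω_s−ω_c) = −74(ω_r−ω_c),  ω_r=0, ω_c=1
Stage 2: ω_s = 1 − (74/24)(0−1) = 49/12
  ⇒ ω_s²/ω_c² = 49/12
Coupling ω_c² = ω_c¹ ⇒ overall = 9/37 × 49/12 = 147/148

147/148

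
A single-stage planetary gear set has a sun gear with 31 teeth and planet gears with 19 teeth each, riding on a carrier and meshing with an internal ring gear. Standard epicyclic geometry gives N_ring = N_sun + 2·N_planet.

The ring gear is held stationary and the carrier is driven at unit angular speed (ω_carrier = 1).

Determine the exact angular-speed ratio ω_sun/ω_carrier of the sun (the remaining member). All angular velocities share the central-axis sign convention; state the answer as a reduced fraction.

N_ring = 31 + 2·19 = 69
31(ω_s−ω_c) = −69(ω_r−ω_c),  ω_r=0, ω_c=1
ω_s = 1 − (69/31)(0−1) = 100/31
ω_s/ω_c = 100/31

100/31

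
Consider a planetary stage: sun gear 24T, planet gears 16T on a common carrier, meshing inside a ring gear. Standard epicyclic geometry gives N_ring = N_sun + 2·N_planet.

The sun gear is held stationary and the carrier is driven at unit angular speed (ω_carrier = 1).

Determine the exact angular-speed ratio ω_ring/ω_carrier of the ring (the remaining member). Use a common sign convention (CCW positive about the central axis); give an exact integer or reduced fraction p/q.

10/7

N_ring = 24 + 2·16 = 56
24(ω_s−ω_c) = −56(ω_r−ω_c),  ω_s=0, ω_c=1
ω_r = 1 − (24/56)(0−1) = 10/7
ω_r/ω_c = 10/7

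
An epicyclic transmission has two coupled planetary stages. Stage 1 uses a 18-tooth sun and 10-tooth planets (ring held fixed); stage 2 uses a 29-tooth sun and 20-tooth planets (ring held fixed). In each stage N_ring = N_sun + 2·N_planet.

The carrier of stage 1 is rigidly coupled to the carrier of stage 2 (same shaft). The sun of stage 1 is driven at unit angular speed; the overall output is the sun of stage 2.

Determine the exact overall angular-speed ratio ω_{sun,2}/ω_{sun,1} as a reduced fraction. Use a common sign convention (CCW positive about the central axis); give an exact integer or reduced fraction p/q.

Stage 1: N_ring = 18 + 2·10 = 38
Stage 1: 18(ω_s−ω_c) = −38(ω_r−ω_c),  ω_r=0, ω_s=1
Stage 1: 18(1−ω_c) = −38(0−ω_c)  ⇒  56ω_c = 18  ⇒  ω_c = 9/28
  ⇒ ω_c¹/ω_s¹ = 9/28
Stage 2: N_ring = 29 + 2·20 = 69
Stage 2: 29(ω_s−ω_c) = −69(ω_r−ω_c),  ω_r=0, ω_c=1
Stage 2: ω_s = 1 − (69/29)(0−1) = 98/29
  ⇒ ω_s²/ω_c² = 98/29
Coupling ω_c² = ω_c¹ ⇒ overall = 9/28 × 98/29 = 63/58

63/58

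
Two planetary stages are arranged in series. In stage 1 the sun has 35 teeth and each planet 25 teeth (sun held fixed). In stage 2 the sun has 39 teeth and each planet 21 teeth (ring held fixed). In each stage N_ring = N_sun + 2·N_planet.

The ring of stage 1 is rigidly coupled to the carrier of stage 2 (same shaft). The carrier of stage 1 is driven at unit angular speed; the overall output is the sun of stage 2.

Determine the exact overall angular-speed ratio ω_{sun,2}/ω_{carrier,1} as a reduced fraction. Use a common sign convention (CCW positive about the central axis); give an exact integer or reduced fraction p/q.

Stage 1: N_ring = 35 + 2·25 = 85
Stage 1: 35(ω_s−ω_c) = −85(ω_r−ω_c),  ω_s=0, ω_c=1
Stage 1: ω_r = 1 − (35/85)(0−1) = 24/17
  ⇒ ω_r¹/ω_c¹ = 24/17
Stage 2: N_ring = 39 + 2·21 = 81
Stage 2: 39(ω_s−ω_c) = −81(ω_r−ω_c),  ω_r=0, ω_c=1
Stage 2: ω_s = 1 − (81/39)(0−1) = 40/13
  ⇒ ω_s²/ω_c² = 40/13
Coupling ω_c² = ω_r¹ ⇒ overall = 24/17 × 40/13 = 960/221

960/221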